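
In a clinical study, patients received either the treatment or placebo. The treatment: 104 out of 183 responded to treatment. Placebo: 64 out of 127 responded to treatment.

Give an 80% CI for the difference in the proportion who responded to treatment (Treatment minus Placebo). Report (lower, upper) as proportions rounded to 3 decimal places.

p̂₁ = 104/183 = 0.5683 and p̂₂ = 64/127 = 0.5039.
SE₁ = √(p̂₁(1−p̂₁)/n₁) = √(0.5683·0.4317/183) = 0.03661; SE₂ = √(0.5039·0.4961/127) = 0.04437.
Independent samples: SE of the difference = √(SE₁² + SE₂²) = √(0.0013402921 + 0.0019686969) = 0.05752.
z* for 80% confidence is 1.282, so the margin of error is 1.282 × 0.05752 = 0.07374.
Point estimate p̂₁ − p̂₂ = 0.5683 − 0.5039 = 0.0644.
0.0644 ± 0.07374 → (-0.009, 0.138).

(-0.009, 0.138)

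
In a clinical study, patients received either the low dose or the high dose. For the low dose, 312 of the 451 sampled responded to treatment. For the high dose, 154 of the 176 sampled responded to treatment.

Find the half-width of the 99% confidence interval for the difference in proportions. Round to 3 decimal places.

Sample proportions: 312/451 = 0.6918, 154/176 = 0.8750.
Each SE is √(p̂(1−p̂)/n): √(0.6918·0.3082/451) = 0.02174 and √(0.8750·0.1250/176) = 0.02493.
SE(p̂₁ − p̂₂) = √(SE₁² + SE₂²) = √(0.0004726276 + 0.0006215049) = 0.03308, since the two samples are independent.
At 99% confidence z* = 2.576; margin = 2.576 × 0.03308 = 0.08521.

0.085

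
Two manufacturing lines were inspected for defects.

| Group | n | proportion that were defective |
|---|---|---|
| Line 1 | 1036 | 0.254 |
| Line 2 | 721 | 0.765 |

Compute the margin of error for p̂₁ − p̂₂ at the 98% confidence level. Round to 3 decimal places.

0.048

Each SE is √(p̂(1−p̂)/n): √(0.2540·0.7460/1036) = 0.01352 and √(0.7650·0.2350/721) = 0.01579.
SE(p̂₁ − p̂₂) = √(SE₁² + SE₂²) = √(0.0001827904 + 0.0002493241) = 0.02079, since the two samples are independent.
At 98% confidence z* = 2.326; margin = 2.326 × 0.02079 = 0.04836.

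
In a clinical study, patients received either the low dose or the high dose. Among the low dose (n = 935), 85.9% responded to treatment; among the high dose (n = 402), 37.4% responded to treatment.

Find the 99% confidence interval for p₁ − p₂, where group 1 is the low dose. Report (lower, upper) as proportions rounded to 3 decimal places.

SE₁ = √(p̂₁(1−p̂₁)/n₁) = √(0.8590·0.1410/935) = 0.01138; SE₂ = √(0.3740·0.6260/402) = 0.02413.
Independent samples: SE of the difference = √(SE₁² + SE₂²) = √(0.0001295044 + 0.0005822569) = 0.02668.
z* for 99% confidence is 2.576, so the margin of error is 2.576 × 0.02668 = 0.06873.
Point estimate p̂₁ − p̂₂ = 0.8590 − 0.3740 = 0.4850.
0.4850 ± 0.06873 → (0.416, 0.554).

(0.416, 0.554)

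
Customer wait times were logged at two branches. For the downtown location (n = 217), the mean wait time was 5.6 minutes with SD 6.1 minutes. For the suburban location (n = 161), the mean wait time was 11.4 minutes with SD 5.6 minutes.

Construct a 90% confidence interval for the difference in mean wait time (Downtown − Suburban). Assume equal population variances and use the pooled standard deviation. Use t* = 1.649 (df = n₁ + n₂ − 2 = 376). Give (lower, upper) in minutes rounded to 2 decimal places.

(-6.81, -4.79)

Pooled variance s_p² = [216·6.1² + 160·5.6²] / (217+161−2) = 34.7206, so s_p = 5.8924.
SE_diff = s_p·√(1/n₁ + 1/n₂) = 5.8924·√(1/217 + 1/161) = 0.6129.
t* = 1.649; margin = 1.649 × 0.6129 = 1.0107.
Difference = 5.6 − 11.4 = -5.8000.
-5.8000 ± 1.0107 → (-6.81, -4.79).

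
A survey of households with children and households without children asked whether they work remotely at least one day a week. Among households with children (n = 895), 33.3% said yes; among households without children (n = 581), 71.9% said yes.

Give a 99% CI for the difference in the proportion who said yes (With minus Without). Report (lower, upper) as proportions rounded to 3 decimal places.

The two standard errors are √(0.3330×0.6670/895) = 0.01575 and √(0.7190×0.2810/581) = 0.01865.
Because the samples are independent, SE_diff = √(0.01575² + 0.01865²) = 0.02441.
Using z* = 2.576 for 99%, ME = 2.576 × 0.02441 = 0.06288.
p̂₁ − p̂₂ = -0.3860; interval -0.3860 ± 0.06288 gives (-0.449, -0.323).

(-0.449, -0.323)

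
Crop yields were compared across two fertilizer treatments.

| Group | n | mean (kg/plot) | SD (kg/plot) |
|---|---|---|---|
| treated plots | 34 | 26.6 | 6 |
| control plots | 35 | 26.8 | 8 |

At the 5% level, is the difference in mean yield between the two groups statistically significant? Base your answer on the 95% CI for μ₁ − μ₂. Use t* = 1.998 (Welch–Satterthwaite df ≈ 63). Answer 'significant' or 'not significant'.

not significant

Per-group SEs: s₁/√n₁ = 6/√34 = 1.0290, s₂/√n₂ = 8/√35 = 1.3522.
Unpooled SE of the difference: √(1.058841 + 1.82844484) = 1.6992.
Margin of error = t* · SE = 1.998 × 1.6992 = 3.3950.
x̄₁ − x̄₂ = 26.6 − 26.8 = -0.2000.
CI: -0.2000 ± 3.3950 = (-3.5950, 3.1950).
The interval (-3.5950, 3.1950) contains 0, so the difference is not significant.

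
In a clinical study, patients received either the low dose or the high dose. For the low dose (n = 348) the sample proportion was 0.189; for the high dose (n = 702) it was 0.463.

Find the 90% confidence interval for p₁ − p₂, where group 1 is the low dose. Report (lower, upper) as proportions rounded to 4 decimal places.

The two standard errors are √(0.1890×0.8110/348) = 0.02099 and √(0.4630×0.5370/702) = 0.01882.
Because the samples are independent, SE_diff = √(0.02099² + 0.01882²) = 0.02819.
Using z* = 1.645 for 90%, ME = 1.645 × 0.02819 = 0.04637.
p̂₁ − p̂₂ = -0.2740; interval -0.2740 ± 0.04637 gives (-0.3204, -0.2276).

(-0.3204, -0.2276)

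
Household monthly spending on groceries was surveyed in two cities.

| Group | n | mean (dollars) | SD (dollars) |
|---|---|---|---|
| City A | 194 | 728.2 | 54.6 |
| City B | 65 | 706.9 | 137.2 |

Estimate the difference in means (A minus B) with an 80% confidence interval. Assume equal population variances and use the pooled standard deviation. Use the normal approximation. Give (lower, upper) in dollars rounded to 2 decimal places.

(6.01, 36.59)

s_p = √[((n₁−1)s₁² + (n₂−1)s₂²)/(n₁+n₂−2)] = √[(193·54.6² + 64·137.2²)/257] = 83.2251.
SE = 83.2251·√(1/194 + 1/65) = 11.9274.
With z* = 1.282, margin = 1.282 × 11.9274 = 15.2909.
x̄₁ − x̄₂ = 728.2 − 706.9 = 21.3000; interval 21.3000 ± 15.2909 = (6.01, 36.59).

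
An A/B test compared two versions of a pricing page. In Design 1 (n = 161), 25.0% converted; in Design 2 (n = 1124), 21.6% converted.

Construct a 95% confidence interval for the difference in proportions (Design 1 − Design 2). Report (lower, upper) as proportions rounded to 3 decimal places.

SE₁ = √(p̂₁(1−p̂₁)/n₁) = √(0.2500·0.7500/161) = 0.03413; SE₂ = √(0.2160·0.7840/1124) = 0.01227.
Independent samples: SE of the difference = √(SE₁² + SE₂²) = √(0.0011648569 + 0.0001505529) = 0.03627.
z* for 95% confidence is 1.960, so the margin of error is 1.960 × 0.03627 = 0.07109.
Point estimate p̂₁ − p̂₂ = 0.2500 − 0.2160 = 0.0340.
0.0340 ± 0.07109 → (-0.037, 0.105).

(-0.037, 0.105)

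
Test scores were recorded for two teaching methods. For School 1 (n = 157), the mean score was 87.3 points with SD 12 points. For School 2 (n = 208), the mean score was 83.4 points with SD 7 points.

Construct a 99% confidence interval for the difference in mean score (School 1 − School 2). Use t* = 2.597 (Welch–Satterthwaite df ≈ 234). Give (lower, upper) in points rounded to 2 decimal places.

Standard errors of each mean: 12/√157 = 0.9577 and 7/√208 = 0.4854.
SE(x̄₁ − x̄₂) = √(0.9577² + 0.4854²) = 1.0737 for independent samples with unequal variances.
With t* = 2.597, the margin is 2.597 × 1.0737 = 2.7884.
x̄₁ − x̄₂ = 87.3 − 83.4 = 3.9000; the interval is 3.9000 ± 2.7884 = (1.11, 6.69).

(1.11, 6.69)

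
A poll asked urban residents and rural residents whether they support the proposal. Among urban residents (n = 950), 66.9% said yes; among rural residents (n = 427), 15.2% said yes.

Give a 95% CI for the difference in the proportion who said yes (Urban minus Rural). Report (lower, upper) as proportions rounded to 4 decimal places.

Each SE is √(p̂(1−p̂)/n): √(0.6690·0.3310/950) = 0.01527 and √(0.1520·0.8480/427) = 0.01737.
SE(p̂₁ − p̂₂) = √(SE₁² + SE₂²) = √(0.0002331729 + 0.0003017169) = 0.02313, since the two samples are independent.
At 95% confidence z* = 1.960; margin = 1.960 × 0.02313 = 0.04533.
The difference is 0.6690 − 0.1520 = 0.5170, so the interval is 0.5170 ± 0.04533 = (0.4717, 0.5623).

(0.4717, 0.5623)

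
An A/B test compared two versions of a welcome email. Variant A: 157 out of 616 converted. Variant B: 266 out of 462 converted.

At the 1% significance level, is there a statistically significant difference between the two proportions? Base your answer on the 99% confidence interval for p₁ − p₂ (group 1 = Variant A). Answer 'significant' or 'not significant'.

Sample proportions: 157/616 = 0.2549, 266/462 = 0.5758.
Each SE is √(p̂(1−p̂)/n): √(0.2549·0.7451/616) = 0.01756 and √(0.5758·0.4242/462) = 0.02299.
SE(p̂₁ − p̂₂) = √(SE₁² + SE₂²) = √(0.0003083536 + 0.0005285401) = 0.02893, since the two samples are independent.
At 99% confidence z* = 2.576; margin = 2.576 × 0.02893 = 0.07452.
The difference is 0.2549 − 0.5758 = -0.3209, so the interval is -0.3209 ± 0.07452 = (-0.39542, -0.24638).
The interval (-0.39542, -0.24638) does not contain 0, so the difference is significant.

significant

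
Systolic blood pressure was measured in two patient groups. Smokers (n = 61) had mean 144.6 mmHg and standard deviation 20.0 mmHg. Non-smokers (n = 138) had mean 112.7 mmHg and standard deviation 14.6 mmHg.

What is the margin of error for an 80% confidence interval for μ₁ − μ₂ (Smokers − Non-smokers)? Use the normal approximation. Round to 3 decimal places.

3.649

Standard errors of each mean: 20.0/√61 = 2.5607 and 14.6/√138 = 1.2428.
SE(x̄₁ − x̄₂) = √(2.5607² + 1.2428²) = 2.8464 for independent samples with unequal variances.
With z* = 1.282, the margin is 1.282 × 2.8464 = 3.6491.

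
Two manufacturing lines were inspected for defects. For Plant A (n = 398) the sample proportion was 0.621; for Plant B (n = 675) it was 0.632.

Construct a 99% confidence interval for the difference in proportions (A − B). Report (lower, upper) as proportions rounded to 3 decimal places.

SE₁ = √(p̂₁(1−p̂₁)/n₁) = √(0.6210·0.3790/398) = 0.02432; SE₂ = √(0.6320·0.3680/675) = 0.01856.
Independent samples: SE of the difference = √(SE₁² + SE₂²) = √(0.0005914624 + 0.0003444736) = 0.03059.
z* for 99% confidence is 2.576, so the margin of error is 2.576 × 0.03059 = 0.07880.
Point estimate p̂₁ − p̂₂ = 0.6210 − 0.6320 = -0.0110.
-0.0110 ± 0.07880 → (-0.090, 0.068).

(-0.090, 0.068)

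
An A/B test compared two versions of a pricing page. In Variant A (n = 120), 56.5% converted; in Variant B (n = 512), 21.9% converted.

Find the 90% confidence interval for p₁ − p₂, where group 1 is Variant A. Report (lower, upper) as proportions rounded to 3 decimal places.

Each SE is √(p̂(1−p̂)/n): √(0.5650·0.4350/120) = 0.04526 and √(0.2190·0.7810/512) = 0.01828.
SE(p̂₁ − p̂₂) = √(SE₁² + SE₂²) = √(0.0020484676 + 0.0003341584) = 0.04881, since the two samples are independent.
At 90% confidence z* = 1.645; margin = 1.645 × 0.04881 = 0.08029.
The difference is 0.5650 − 0.2190 = 0.3460, so the interval is 0.3460 ± 0.08029 = (0.266, 0.426).

(0.266, 0.426)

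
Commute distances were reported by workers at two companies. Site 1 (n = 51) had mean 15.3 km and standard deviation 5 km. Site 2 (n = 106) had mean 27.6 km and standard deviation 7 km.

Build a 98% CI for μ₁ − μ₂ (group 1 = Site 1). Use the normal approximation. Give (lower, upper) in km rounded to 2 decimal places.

(-14.57, -10.03)

Standard errors of each mean: 5/√51 = 0.7001 and 7/√106 = 0.6799.
SE(x̄₁ − x̄₂) = √(0.7001² + 0.6799²) = 0.9759 for independent samples with unequal variances.
With z* = 2.326, the margin is 2.326 × 0.9759 = 2.2699.
x̄₁ − x̄₂ = 15.3 − 27.6 = -12.3000; the interval is -12.3000 ± 2.2699 = (-14.57, -10.03).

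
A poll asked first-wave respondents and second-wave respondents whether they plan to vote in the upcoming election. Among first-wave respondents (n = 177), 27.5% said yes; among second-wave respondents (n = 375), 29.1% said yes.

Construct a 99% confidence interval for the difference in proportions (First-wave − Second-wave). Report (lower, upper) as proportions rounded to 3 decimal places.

The two standard errors are √(0.2750×0.7250/177) = 0.03356 and √(0.2910×0.7090/375) = 0.02346.
Because the samples are independent, SE_diff = √(0.03356² + 0.02346²) = 0.04095.
Using z* = 2.576 for 99%, ME = 2.576 × 0.04095 = 0.10549.
p̂₁ − p̂₂ = -0.0160; interval -0.0160 ± 0.10549 gives (-0.121, 0.089).

(-0.121, 0.089)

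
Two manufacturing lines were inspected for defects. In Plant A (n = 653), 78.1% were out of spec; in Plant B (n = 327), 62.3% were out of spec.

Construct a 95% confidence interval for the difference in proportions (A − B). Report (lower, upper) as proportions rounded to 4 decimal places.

The two standard errors are √(0.7810×0.2190/653) = 0.01618 and √(0.6230×0.3770/327) = 0.02680.
Because the samples are independent, SE_diff = √(0.01618² + 0.02680²) = 0.03131.
Using z* = 1.960 for 95%, ME = 1.960 × 0.03131 = 0.06137.
p̂₁ − p̂₂ = 0.1580; interval 0.1580 ± 0.06137 gives (0.0966, 0.2194).

(0.0966, 0.2194)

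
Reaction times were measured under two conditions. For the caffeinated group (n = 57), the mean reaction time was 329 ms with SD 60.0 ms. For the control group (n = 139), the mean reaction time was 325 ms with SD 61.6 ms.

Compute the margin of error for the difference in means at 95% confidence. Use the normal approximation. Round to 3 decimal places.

Standard errors of each mean: 60.0/√57 = 7.9472 and 61.6/√139 = 5.2248.
SE(x̄₁ − x̄₂) = √(7.9472² + 5.2248²) = 9.5109 for independent samples with unequal variances.
With z* = 1.960, the margin is 1.960 × 9.5109 = 18.6414.

18.641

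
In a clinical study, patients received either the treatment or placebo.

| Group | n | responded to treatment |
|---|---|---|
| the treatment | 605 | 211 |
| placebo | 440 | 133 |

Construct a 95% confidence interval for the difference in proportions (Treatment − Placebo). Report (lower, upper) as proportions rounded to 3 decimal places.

(-0.011, 0.104)

Sample proportions: 211/605 = 0.3488, 133/440 = 0.3023.
Each SE is √(p̂(1−p̂)/n): √(0.3488·0.6512/605) = 0.01938 and √(0.3023·0.6977/440) = 0.02189.
SE(p̂₁ − p̂₂) = √(SE₁² + SE₂²) = √(0.0003755844 + 0.0004791721) = 0.02924, since the two samples are independent.
At 95% confidence z* = 1.960; margin = 1.960 × 0.02924 = 0.05731.
The difference is 0.3488 − 0.3023 = 0.0465, so the interval is 0.0465 ± 0.05731 = (-0.011, 0.104).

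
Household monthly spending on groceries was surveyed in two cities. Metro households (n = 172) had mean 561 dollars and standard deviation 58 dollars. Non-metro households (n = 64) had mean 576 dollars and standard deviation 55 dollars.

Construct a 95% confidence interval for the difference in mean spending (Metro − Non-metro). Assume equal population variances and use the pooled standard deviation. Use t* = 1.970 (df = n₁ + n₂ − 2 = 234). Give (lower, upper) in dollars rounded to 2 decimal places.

(-31.50, 1.50)

Pooled variance s_p² = [171·58² + 63·55²] / (172+64−2) = 3272.7308, so s_p = 57.2078.
SE_diff = s_p·√(1/n₁ + 1/n₂) = 57.2078·√(1/172 + 1/64) = 8.3764.
t* = 1.970; margin = 1.970 × 8.3764 = 16.5015.
Difference = 561 − 576 = -15.0000.
-15.0000 ± 16.5015 → (-31.50, 1.50).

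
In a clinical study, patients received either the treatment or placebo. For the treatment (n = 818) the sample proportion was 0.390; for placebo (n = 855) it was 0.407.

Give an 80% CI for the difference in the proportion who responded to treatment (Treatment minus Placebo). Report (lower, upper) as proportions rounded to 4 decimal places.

The two standard errors are √(0.3900×0.6100/818) = 0.01705 and √(0.4070×0.5930/855) = 0.01680.
Because the samples are independent, SE_diff = √(0.01705² + 0.01680²) = 0.02394.
Using z* = 1.282 for 80%, ME = 1.282 × 0.02394 = 0.03069.
p̂₁ − p̂₂ = -0.0170; interval -0.0170 ± 0.03069 gives (-0.0477, 0.0137).

(-0.0477, 0.0137)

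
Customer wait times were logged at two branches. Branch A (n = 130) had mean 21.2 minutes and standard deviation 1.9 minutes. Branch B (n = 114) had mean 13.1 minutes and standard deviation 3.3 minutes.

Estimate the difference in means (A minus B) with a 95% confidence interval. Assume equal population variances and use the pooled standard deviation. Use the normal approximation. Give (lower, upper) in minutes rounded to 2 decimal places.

(7.43, 8.77)

s_p = √[((n₁−1)s₁² + (n₂−1)s₂²)/(n₁+n₂−2)] = √[(129·1.9² + 113·3.3²)/242] = 2.6475.
SE = 2.6475·√(1/130 + 1/114) = 0.3397.
With z* = 1.960, margin = 1.960 × 0.3397 = 0.6658.
x̄₁ − x̄₂ = 21.2 − 13.1 = 8.1000; interval 8.1000 ± 0.6658 = (7.43, 8.77).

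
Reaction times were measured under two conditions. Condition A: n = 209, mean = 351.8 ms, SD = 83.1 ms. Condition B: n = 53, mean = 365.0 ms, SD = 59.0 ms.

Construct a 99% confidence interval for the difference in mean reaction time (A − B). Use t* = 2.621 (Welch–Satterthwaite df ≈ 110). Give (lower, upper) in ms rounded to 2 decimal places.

(-39.24, 12.84)

Per-group SEs: s₁/√n₁ = 83.1/√209 = 5.7481, s₂/√n₂ = 59.0/√53 = 8.1043.
Unpooled SE of the difference: √(33.04065361 + 65.67967849) = 9.9358.
Margin of error = t* · SE = 2.621 × 9.9358 = 26.0417.
x̄₁ − x̄₂ = 351.8 − 365.0 = -13.2000.
CI: -13.2000 ± 26.0417 = (-39.24, 12.84).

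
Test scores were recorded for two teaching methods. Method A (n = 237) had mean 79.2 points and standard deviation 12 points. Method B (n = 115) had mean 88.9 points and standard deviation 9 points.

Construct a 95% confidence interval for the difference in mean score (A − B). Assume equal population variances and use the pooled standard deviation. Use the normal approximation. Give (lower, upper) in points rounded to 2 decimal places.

s_p = √[((n₁−1)s₁² + (n₂−1)s₂²)/(n₁+n₂−2)] = √[(236·12² + 114·9²)/350] = 11.1122.
SE = 11.1122·√(1/237 + 1/115) = 1.2628.
With z* = 1.960, margin = 1.960 × 1.2628 = 2.4751.
x̄₁ − x̄₂ = 79.2 − 88.9 = -9.7000; interval -9.7000 ± 2.4751 = (-12.18, -7.22).

(-12.18, -7.22)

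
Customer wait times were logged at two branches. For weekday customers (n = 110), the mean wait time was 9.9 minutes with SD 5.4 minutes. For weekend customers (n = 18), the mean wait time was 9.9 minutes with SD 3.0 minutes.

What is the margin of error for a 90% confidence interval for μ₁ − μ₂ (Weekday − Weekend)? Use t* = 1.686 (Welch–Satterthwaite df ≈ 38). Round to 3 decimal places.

1.475

Per-group SEs: s₁/√n₁ = 5.4/√110 = 0.5149, s₂/√n₂ = 3.0/√18 = 0.7071.
Unpooled SE of the difference: √(0.26512201 + 0.49999041) = 0.8747.
Margin of error = t* · SE = 1.686 × 0.8747 = 1.4747.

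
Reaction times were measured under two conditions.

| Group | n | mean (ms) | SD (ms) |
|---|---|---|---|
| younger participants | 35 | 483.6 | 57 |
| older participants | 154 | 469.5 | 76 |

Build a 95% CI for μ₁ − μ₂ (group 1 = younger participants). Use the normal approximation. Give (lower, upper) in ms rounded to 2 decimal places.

SE₁ = s₁/√n₁ = 57/√35 = 9.6348; SE₂ = 76/√154 = 6.1243.
Independent samples, unequal variances: SE_diff = √(SE₁² + SE₂²) = √(92.82937104 + 37.50705049) = 11.4165.
z* = 1.960, so margin of error = 1.960 × 11.4165 = 22.3763.
Difference in means = 483.6 − 469.5 = 14.1000.
14.1000 ± 22.3763 → (-8.28, 36.48).

(-8.28, 36.48)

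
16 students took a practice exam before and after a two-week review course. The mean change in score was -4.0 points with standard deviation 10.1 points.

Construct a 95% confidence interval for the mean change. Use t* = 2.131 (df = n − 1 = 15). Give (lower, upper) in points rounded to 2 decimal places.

(-9.38, 1.38)

Paired design: SE = s_d/√n = 10.1/√16 = 2.5250.
t* = 2.131; margin of error = 2.131 × 2.5250 = 5.3808.
-4.0 ± 5.3808 → (-9.38, 1.38).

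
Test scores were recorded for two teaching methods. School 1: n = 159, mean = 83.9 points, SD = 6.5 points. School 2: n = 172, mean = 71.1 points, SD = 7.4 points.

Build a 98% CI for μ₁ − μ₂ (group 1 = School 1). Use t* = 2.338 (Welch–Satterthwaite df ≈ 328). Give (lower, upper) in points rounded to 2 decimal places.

(11.01, 14.59)

Per-group SEs: s₁/√n₁ = 6.5/√159 = 0.5155, s₂/√n₂ = 7.4/√172 = 0.5642.
Unpooled SE of the difference: √(0.26574025 + 0.31832164) = 0.7642.
Margin of error = t* · SE = 2.338 × 0.7642 = 1.7867.
x̄₁ − x̄₂ = 83.9 − 71.1 = 12.8000.
CI: 12.8000 ± 1.7867 = (11.01, 14.59).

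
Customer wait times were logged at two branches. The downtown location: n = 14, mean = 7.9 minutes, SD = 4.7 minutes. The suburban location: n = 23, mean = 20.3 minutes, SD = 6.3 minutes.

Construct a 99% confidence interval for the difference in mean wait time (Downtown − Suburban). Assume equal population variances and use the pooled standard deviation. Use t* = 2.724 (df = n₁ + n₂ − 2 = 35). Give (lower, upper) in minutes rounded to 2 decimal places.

(-17.72, -7.08)

s_p = √[((n₁−1)s₁² + (n₂−1)s₂²)/(n₁+n₂−2)] = √[(13·4.7² + 22·6.3²)/35] = 5.7579.
SE = 5.7579·√(1/14 + 1/23) = 1.9518.
With t* = 2.724, margin = 2.724 × 1.9518 = 5.3167.
x̄₁ − x̄₂ = 7.9 − 20.3 = -12.4000; interval -12.4000 ± 5.3167 = (-17.72, -7.08).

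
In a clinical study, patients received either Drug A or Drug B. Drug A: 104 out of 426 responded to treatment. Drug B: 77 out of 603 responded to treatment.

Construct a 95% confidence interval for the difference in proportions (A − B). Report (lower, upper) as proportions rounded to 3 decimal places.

(0.068, 0.165)

First, p̂₁ = 104/426 = 0.2441; p̂₂ = 77/603 = 0.1277.
The two standard errors are √(0.2441×0.7559/426) = 0.02081 and √(0.1277×0.8723/603) = 0.01359.
Because the samples are independent, SE_diff = √(0.02081² + 0.01359²) = 0.02485.
Using z* = 1.960 for 95%, ME = 1.960 × 0.02485 = 0.04871.
p̂₁ − p̂₂ = 0.1164; interval 0.1164 ± 0.04871 gives (0.068, 0.165).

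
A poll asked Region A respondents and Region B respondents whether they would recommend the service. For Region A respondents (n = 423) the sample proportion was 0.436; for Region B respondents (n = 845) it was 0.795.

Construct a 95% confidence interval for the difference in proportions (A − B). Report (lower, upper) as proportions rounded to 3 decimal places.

Each SE is √(p̂(1−p̂)/n): √(0.4360·0.5640/423) = 0.02411 and √(0.7950·0.2050/845) = 0.01389.
SE(p̂₁ − p̂₂) = √(SE₁² + SE₂²) = √(0.0005812921 + 0.0001929321) = 0.02782, since the two samples are independent.
At 95% confidence z* = 1.960; margin = 1.960 × 0.02782 = 0.05453.
The difference is 0.4360 − 0.7950 = -0.3590, so the interval is -0.3590 ± 0.05453 = (-0.414, -0.304).

(-0.414, -0.304)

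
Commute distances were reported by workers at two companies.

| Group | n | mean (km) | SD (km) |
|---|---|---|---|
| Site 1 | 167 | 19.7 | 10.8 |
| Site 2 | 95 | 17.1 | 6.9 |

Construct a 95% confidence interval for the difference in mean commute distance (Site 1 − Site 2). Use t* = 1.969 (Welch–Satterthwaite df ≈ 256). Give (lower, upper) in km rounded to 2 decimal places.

(0.44, 4.76)

SE₁ = s₁/√n₁ = 10.8/√167 = 0.8357; SE₂ = 6.9/√95 = 0.7079.
Independent samples, unequal variances: SE_diff = √(SE₁² + SE₂²) = √(0.69839449 + 0.50112241) = 1.0952.
t* = 1.969, so margin of error = 1.969 × 1.0952 = 2.1564.
Difference in means = 19.7 − 17.1 = 2.6000.
2.6000 ± 2.1564 → (0.44, 4.76).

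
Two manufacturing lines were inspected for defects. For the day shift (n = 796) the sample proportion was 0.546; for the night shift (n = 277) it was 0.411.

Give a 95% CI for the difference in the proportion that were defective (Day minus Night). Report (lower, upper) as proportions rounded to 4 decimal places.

The two standard errors are √(0.5460×0.4540/796) = 0.01765 and √(0.4110×0.5890/277) = 0.02956.
Because the samples are independent, SE_diff = √(0.01765² + 0.02956²) = 0.03443.
Using z* = 1.960 for 95%, ME = 1.960 × 0.03443 = 0.06748.
p̂₁ − p̂₂ = 0.1350; interval 0.1350 ± 0.06748 gives (0.0675, 0.2025).

(0.0675, 0.2025)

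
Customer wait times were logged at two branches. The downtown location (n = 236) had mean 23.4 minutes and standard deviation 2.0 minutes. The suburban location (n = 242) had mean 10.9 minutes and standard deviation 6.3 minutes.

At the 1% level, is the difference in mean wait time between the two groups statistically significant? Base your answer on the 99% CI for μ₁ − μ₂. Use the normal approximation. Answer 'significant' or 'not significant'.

Per-group SEs: s₁/√n₁ = 2.0/√236 = 0.1302, s₂/√n₂ = 6.3/√242 = 0.4050.
Unpooled SE of the difference: √(0.01695204 + 0.164025) = 0.4254.
Margin of error = z* · SE = 2.576 × 0.4254 = 1.0958.
x̄₁ − x̄₂ = 23.4 − 10.9 = 12.5000.
CI: 12.5000 ± 1.0958 = (11.4042, 13.5958).
The interval (11.4042, 13.5958) does not contain 0, so the difference is significant.

significant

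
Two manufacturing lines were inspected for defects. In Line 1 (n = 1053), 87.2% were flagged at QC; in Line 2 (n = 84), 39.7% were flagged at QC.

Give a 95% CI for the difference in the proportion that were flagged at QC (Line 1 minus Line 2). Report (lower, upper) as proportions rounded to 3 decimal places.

(0.368, 0.582)

SE₁ = √(p̂₁(1−p̂₁)/n₁) = √(0.8720·0.1280/1053) = 0.01030; SE₂ = √(0.3970·0.6030/84) = 0.05338.
Independent samples: SE of the difference = √(SE₁² + SE₂²) = √(0.00010609 + 0.0028494244) = 0.05436.
z* for 95% confidence is 1.960, so the margin of error is 1.960 × 0.05436 = 0.10655.
Point estimate p̂₁ − p̂₂ = 0.8720 − 0.3970 = 0.4750.
0.4750 ± 0.10655 → (0.368, 0.582).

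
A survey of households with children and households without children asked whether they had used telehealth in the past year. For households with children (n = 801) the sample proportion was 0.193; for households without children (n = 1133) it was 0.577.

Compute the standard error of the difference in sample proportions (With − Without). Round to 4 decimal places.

0.0202

Each SE is √(p̂(1−p̂)/n): √(0.1930·0.8070/801) = 0.01394 and √(0.5770·0.4230/1133) = 0.01468.
SE(p̂₁ − p̂₂) = √(SE₁² + SE₂²) = √(0.0001943236 + 0.0002155024) = 0.02024, since the two samples are independent.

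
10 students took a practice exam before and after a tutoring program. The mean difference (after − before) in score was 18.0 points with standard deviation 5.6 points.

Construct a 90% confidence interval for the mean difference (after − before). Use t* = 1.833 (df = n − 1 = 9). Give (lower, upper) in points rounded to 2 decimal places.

Paired design: SE = s_d/√n = 5.6/√10 = 1.7709.
t* = 1.833; margin of error = 1.833 × 1.7709 = 3.2461.
18.0 ± 3.2461 → (14.75, 21.25).

(14.75, 21.25)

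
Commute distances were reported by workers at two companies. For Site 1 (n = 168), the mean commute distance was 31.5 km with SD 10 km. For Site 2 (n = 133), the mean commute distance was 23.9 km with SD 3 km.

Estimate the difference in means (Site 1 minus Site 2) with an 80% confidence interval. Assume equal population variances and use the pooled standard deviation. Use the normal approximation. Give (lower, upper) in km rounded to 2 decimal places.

s_p = √[((n₁−1)s₁² + (n₂−1)s₂²)/(n₁+n₂−2)] = √[(167·10² + 132·3²)/299] = 7.7347.
SE = 7.7347·√(1/168 + 1/133) = 0.8977.
With z* = 1.282, margin = 1.282 × 0.8977 = 1.1509.
x̄₁ − x̄₂ = 31.5 − 23.9 = 7.6000; interval 7.6000 ± 1.1509 = (6.45, 8.75).

(6.45, 8.75)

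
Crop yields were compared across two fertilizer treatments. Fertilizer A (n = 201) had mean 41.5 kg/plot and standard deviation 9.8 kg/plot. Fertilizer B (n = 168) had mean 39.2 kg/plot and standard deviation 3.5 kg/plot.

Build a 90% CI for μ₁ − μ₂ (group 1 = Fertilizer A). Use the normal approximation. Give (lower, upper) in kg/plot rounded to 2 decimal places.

(1.08, 3.52)

Standard errors of each mean: 9.8/√201 = 0.6912 and 3.5/√168 = 0.2700.
SE(x̄₁ − x̄₂) = √(0.6912² + 0.2700²) = 0.7421 for independent samples with unequal variances.
With z* = 1.645, the margin is 1.645 × 0.7421 = 1.2208.
x̄₁ − x̄₂ = 41.5 − 39.2 = 2.3000; the interval is 2.3000 ± 1.2208 = (1.08, 3.52).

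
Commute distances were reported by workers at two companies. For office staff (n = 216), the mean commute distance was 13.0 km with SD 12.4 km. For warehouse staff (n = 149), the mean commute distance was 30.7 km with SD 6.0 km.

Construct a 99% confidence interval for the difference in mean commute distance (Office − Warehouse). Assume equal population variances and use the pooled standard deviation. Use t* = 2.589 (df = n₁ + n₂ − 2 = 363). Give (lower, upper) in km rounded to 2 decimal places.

(-20.54, -14.86)

Pooled variance s_p² = [215·12.4² + 148·6.0²] / (216+149−2) = 105.7477, so s_p = 10.2834.
SE_diff = s_p·√(1/n₁ + 1/n₂) = 10.2834·√(1/216 + 1/149) = 1.0951.
t* = 2.589; margin = 2.589 × 1.0951 = 2.8352.
Difference = 13.0 − 30.7 = -17.7000.
-17.7000 ± 2.8352 → (-20.54, -14.86).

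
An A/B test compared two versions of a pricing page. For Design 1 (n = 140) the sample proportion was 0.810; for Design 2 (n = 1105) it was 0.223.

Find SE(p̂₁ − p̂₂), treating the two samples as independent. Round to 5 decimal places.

The two standard errors are √(0.8100×0.1900/140) = 0.03316 and √(0.2230×0.7770/1105) = 0.01252.
Because the samples are independent, SE_diff = √(0.03316² + 0.01252²) = 0.03544.

0.03544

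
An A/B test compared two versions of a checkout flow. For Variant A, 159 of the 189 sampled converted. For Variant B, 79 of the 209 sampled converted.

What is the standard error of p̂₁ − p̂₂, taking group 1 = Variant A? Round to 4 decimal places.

p̂₁ = 159/189 = 0.8413 and p̂₂ = 79/209 = 0.3780.
SE₁ = √(p̂₁(1−p̂₁)/n₁) = √(0.8413·0.1587/189) = 0.02658; SE₂ = √(0.3780·0.6220/209) = 0.03354.
Independent samples: SE of the difference = √(SE₁² + SE₂²) = √(0.0007064964 + 0.0011249316) = 0.04280.

0.0428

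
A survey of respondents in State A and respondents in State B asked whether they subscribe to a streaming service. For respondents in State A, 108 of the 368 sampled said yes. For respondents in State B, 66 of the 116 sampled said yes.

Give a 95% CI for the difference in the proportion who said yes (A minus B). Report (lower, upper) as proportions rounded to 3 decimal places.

(-0.377, -0.174)

p̂₁ = 108/368 = 0.2935 and p̂₂ = 66/116 = 0.5690.
SE₁ = √(p̂₁(1−p̂₁)/n₁) = √(0.2935·0.7065/368) = 0.02374; SE₂ = √(0.5690·0.4310/116) = 0.04598.
Independent samples: SE of the difference = √(SE₁² + SE₂²) = √(0.0005635876 + 0.0021141604) = 0.05175.
z* for 95% confidence is 1.960, so the margin of error is 1.960 × 0.05175 = 0.10143.
Point estimate p̂₁ − p̂₂ = 0.2935 − 0.5690 = -0.2755.
-0.2755 ± 0.10143 → (-0.377, -0.174).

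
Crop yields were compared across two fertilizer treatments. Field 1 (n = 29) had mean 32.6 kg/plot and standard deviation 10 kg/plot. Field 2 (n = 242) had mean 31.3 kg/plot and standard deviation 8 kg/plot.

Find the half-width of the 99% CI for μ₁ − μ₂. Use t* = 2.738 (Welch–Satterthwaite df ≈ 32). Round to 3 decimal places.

5.276

SE₁ = s₁/√n₁ = 10/√29 = 1.8570; SE₂ = 8/√242 = 0.5143.
Independent samples, unequal variances: SE_diff = √(SE₁² + SE₂²) = √(3.448449 + 0.26450449) = 1.9269.
t* = 2.738, so margin of error = 2.738 × 1.9269 = 5.2759.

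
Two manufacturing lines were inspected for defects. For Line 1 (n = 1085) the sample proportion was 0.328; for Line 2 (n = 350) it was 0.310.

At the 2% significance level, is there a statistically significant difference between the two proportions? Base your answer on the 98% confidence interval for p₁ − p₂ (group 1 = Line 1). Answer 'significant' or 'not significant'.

not significant

The two standard errors are √(0.3280×0.6720/1085) = 0.01425 and √(0.3100×0.6900/350) = 0.02472.
Because the samples are independent, SE_diff = √(0.01425² + 0.02472²) = 0.02853.
Using z* = 2.326 for 98%, ME = 2.326 × 0.02853 = 0.06636.
p̂₁ − p̂₂ = 0.0180; interval 0.0180 ± 0.06636 gives (-0.04836, 0.08436).
The interval (-0.04836, 0.08436) contains 0, so the difference is not significant.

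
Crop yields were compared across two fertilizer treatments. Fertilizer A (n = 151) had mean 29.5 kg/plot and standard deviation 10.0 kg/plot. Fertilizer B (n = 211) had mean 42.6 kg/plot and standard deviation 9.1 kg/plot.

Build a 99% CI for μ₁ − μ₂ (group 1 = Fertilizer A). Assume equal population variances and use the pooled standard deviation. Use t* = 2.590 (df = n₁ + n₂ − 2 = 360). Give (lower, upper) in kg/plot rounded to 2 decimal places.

Pooled variance s_p² = [150·10.0² + 210·9.1²] / (151+211−2) = 89.9725, so s_p = 9.4854.
SE_diff = s_p·√(1/n₁ + 1/n₂) = 9.4854·√(1/151 + 1/211) = 1.0111.
t* = 2.590; margin = 2.590 × 1.0111 = 2.6187.
Difference = 29.5 − 42.6 = -13.1000.
-13.1000 ± 2.6187 → (-15.72, -10.48).

(-15.72, -10.48)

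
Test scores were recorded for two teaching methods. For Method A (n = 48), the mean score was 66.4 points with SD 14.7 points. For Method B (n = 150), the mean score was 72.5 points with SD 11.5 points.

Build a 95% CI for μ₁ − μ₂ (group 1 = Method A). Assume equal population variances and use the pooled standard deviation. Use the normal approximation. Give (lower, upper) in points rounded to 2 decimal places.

(-10.11, -2.09)

s_p = √[((n₁−1)s₁² + (n₂−1)s₂²)/(n₁+n₂−2)] = √[(47·14.7² + 149·11.5²)/196] = 12.3432.
SE = 12.3432·√(1/48 + 1/150) = 2.0469.
With z* = 1.960, margin = 1.960 × 2.0469 = 4.0119.
x̄₁ − x̄₂ = 66.4 − 72.5 = -6.1000; interval -6.1000 ± 4.0119 = (-10.11, -2.09).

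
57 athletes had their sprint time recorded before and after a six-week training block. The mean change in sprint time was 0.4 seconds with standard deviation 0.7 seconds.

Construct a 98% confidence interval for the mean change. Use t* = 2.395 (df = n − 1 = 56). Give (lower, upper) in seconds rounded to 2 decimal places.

(0.18, 0.62)

Paired design: SE = s_d/√n = 0.7/√57 = 0.0927.
t* = 2.395; margin of error = 2.395 × 0.0927 = 0.2220.
0.4 ± 0.2220 → (0.18, 0.62).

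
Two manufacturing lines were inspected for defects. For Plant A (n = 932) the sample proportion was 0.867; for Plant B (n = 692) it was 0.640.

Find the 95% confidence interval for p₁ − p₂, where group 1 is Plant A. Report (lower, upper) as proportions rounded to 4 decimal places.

(0.1851, 0.2689)

The two standard errors are √(0.8670×0.1330/932) = 0.01112 and √(0.6400×0.3600/692) = 0.01825.
Because the samples are independent, SE_diff = √(0.01112² + 0.01825²) = 0.02137.
Using z* = 1.960 for 95%, ME = 1.960 × 0.02137 = 0.04189.
p̂₁ − p̂₂ = 0.2270; interval 0.2270 ± 0.04189 gives (0.1851, 0.2689).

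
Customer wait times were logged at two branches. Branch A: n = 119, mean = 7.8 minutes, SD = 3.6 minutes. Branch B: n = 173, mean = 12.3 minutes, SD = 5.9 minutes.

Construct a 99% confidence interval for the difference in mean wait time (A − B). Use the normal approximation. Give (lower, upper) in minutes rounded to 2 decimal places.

SE₁ = s₁/√n₁ = 3.6/√119 = 0.3300; SE₂ = 5.9/√173 = 0.4486.
Independent samples, unequal variances: SE_diff = √(SE₁² + SE₂²) = √(0.1089 + 0.20124196) = 0.5569.
z* = 2.576, so margin of error = 2.576 × 0.5569 = 1.4346.
Difference in means = 7.8 − 12.3 = -4.5000.
-4.5000 ± 1.4346 → (-5.93, -3.07).

(-5.93, -3.07)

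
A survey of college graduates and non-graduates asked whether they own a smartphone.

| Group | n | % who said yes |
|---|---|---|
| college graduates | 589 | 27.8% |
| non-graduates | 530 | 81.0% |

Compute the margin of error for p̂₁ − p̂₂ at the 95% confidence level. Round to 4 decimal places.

0.0492

The two standard errors are √(0.2780×0.7220/589) = 0.01846 and √(0.8100×0.1900/530) = 0.01704.
Because the samples are independent, SE_diff = √(0.01846² + 0.01704²) = 0.02512.
Using z* = 1.960 for 95%, ME = 1.960 × 0.02512 = 0.04924.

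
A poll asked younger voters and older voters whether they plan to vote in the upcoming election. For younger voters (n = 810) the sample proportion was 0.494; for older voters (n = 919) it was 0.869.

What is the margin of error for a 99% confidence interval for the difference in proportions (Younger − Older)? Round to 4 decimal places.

0.0536

Each SE is √(p̂(1−p̂)/n): √(0.4940·0.5060/810) = 0.01757 and √(0.8690·0.1310/919) = 0.01113.
SE(p̂₁ − p̂₂) = √(SE₁² + SE₂²) = √(0.0003087049 + 0.0001238769) = 0.02080, since the two samples are independent.
At 99% confidence z* = 2.576; margin = 2.576 × 0.02080 = 0.05358.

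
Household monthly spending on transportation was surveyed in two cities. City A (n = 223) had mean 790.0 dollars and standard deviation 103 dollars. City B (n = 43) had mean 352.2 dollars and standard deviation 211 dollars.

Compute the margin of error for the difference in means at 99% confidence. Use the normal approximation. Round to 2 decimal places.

84.77

Per-group SEs: s₁/√n₁ = 103/√223 = 6.8974, s₂/√n₂ = 211/√43 = 32.1772.
Unpooled SE of the difference: √(47.57412676 + 1035.37219984) = 32.9081.
Margin of error = z* · SE = 2.576 × 32.9081 = 84.7713.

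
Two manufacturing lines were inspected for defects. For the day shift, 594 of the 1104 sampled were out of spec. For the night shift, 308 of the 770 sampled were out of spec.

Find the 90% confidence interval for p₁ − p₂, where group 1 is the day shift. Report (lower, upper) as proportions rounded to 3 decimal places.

Sample proportions: 594/1104 = 0.5380, 308/770 = 0.4000.
Each SE is √(p̂(1−p̂)/n): √(0.5380·0.4620/1104) = 0.01500 and √(0.4000·0.6000/770) = 0.01765.
SE(p̂₁ − p̂₂) = √(SE₁² + SE₂²) = √(0.000225 + 0.0003115225) = 0.02316, since the two samples are independent.
At 90% confidence z* = 1.645; margin = 1.645 × 0.02316 = 0.03810.
The difference is 0.5380 − 0.4000 = 0.1380, so the interval is 0.1380 ± 0.03810 = (0.100, 0.176).

(0.100, 0.176)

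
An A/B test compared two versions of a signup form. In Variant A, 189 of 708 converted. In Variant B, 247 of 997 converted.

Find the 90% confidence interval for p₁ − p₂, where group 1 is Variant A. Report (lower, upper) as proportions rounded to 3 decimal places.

(-0.016, 0.055)

First, p̂₁ = 189/708 = 0.2669; p̂₂ = 247/997 = 0.2477.
The two standard errors are √(0.2669×0.7331/708) = 0.01662 and √(0.2477×0.7523/997) = 0.01367.
Because the samples are independent, SE_diff = √(0.01662² + 0.01367²) = 0.02152.
Using z* = 1.645 for 90%, ME = 1.645 × 0.02152 = 0.03540.
p̂₁ − p̂₂ = 0.0192; interval 0.0192 ± 0.03540 gives (-0.016, 0.055).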